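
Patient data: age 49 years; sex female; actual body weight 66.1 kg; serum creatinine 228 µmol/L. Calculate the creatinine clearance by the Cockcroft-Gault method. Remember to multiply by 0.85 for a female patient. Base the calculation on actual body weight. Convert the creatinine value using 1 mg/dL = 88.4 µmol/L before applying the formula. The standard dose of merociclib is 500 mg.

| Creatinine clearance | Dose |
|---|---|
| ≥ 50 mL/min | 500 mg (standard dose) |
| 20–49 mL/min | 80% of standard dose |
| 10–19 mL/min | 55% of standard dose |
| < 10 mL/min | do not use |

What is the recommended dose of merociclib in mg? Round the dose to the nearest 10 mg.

SCr = 228 / 88.4 = 2.579 mg/dL
CrCl = (140 − 49) × 66.1 / (72 × 2.579) × 0.85 = 6015.1 / 185.69 × 0.85 ≈ 27.5 mL/min
CrCl ≈ 28 mL/min → bracket 20–49 mL/min.
80% of 500 mg = 400 mg

400 mg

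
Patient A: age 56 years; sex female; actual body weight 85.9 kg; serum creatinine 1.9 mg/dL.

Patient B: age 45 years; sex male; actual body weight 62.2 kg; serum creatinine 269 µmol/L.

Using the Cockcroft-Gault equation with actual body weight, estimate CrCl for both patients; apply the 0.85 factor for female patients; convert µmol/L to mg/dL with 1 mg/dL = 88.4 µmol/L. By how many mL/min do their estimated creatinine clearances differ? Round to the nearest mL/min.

Patient A: CrCl = (140 − 56) × 85.9 / (72 × 1.9) × 0.85 = 7215.6 / 136.80 × 0.85 ≈ 44.8 mL/min
Patient B: SCr = 269 / 88.4 = 3.043 mg/dL
Patient B: CrCl = (140 − 45) × 62.2 / (72 × 3.043) = 5909.0 / 219.10 ≈ 27.0 mL/min
|44.8 − 27.0| = 17.8 mL/min

18 mL/min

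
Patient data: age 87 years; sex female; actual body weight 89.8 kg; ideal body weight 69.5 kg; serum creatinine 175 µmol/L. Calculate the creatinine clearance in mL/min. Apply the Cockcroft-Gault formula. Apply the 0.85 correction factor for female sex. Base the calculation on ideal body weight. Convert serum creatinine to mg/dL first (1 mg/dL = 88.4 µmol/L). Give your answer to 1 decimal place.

SCr = 175 / 88.4 = 1.98 mg/dL
CrCl = (140 − 87) × 69.5 / (72 × 1.98) × 0.85 = 3683.5 / 142.56 × 0.85 ≈ 22.0 mL/min

22.0 mL/min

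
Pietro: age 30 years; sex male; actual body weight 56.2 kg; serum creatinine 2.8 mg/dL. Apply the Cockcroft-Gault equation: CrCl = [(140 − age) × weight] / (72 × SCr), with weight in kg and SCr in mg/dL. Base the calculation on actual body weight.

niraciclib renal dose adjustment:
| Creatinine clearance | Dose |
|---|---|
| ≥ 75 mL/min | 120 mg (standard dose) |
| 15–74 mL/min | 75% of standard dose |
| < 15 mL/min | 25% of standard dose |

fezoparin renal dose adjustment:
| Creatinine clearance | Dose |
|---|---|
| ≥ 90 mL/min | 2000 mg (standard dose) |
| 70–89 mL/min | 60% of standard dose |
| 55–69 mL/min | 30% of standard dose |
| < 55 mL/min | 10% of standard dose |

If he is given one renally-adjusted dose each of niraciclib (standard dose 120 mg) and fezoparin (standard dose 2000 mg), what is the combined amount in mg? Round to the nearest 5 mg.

290 mg

CrCl = (140 − 30) × 56.2 / (72 × 2.8) = 6182.0 / 201.60 ≈ 30.7 mL/min
CrCl ≈ 31 mL/min.
niraciclib: 15–74 mL/min → 75% of 120 mg = 90 mg.
fezoparin: < 55 mL/min → 10% of 2000 mg = 200 mg.
Total = 90 + 200 = 290 mg.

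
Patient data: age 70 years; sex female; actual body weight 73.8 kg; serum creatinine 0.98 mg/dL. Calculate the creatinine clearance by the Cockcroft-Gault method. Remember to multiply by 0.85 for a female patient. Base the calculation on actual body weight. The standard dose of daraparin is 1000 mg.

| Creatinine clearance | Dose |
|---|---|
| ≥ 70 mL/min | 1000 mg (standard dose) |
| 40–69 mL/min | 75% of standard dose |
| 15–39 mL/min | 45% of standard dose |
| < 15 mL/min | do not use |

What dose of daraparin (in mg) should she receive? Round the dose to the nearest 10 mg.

750 mg

CrCl = (140 − 70) × 73.8 / (72 × 0.98) × 0.85 = 5166.0 / 70.56 × 0.85 ≈ 62.2 mL/min
CrCl ≈ 62 mL/min → bracket 40–69 mL/min.
75% of 1000 mg = 750 mg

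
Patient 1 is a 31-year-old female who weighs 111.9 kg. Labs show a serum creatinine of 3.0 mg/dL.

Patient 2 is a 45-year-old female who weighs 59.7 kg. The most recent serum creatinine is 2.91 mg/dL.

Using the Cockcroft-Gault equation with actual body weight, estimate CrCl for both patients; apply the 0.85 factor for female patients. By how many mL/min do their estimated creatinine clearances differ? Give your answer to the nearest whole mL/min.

25 mL/min

Patient 1: CrCl = (140 − 31) × 111.9 / (72 × 3) × 0.85 = 12197.1 / 216.00 × 0.85 ≈ 48.0 mL/min
Patient 2: CrCl = (140 − 45) × 59.7 / (72 × 2.91) × 0.85 = 5671.5 / 209.52 × 0.85 ≈ 23.0 mL/min
|48.0 − 23.0| = 25.0 mL/min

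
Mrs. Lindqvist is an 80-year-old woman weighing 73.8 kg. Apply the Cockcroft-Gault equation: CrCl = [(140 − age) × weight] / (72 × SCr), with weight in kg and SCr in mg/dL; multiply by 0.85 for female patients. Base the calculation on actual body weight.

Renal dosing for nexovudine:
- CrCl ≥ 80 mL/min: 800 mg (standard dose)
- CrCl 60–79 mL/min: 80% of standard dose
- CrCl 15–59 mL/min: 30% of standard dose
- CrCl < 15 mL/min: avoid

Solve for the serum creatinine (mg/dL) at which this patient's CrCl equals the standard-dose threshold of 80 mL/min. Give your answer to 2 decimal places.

0.65 mg/dL

Standard dose requires CrCl ≥ 80 mL/min.
Set (140 − 80) × 73.8 × 0.85 / (72 × SCr) = 80
SCr = (140 − 80) × 73.8 × 0.85 / (72 × 80) = 0.653 mg/dL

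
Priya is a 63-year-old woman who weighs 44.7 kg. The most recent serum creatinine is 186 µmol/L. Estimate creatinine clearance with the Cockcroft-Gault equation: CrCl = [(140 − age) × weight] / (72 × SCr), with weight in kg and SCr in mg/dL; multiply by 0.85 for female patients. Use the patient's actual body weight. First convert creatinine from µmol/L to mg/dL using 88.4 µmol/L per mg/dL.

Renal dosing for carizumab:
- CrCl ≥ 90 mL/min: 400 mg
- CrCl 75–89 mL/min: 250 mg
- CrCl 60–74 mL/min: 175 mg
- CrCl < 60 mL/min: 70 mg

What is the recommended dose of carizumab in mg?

70 mg

SCr = 186 / 88.4 = 2.104 mg/dL
CrCl = (140 − 63) × 44.7 / (72 × 2.104) × 0.85 = 3441.9 / 151.49 × 0.85 ≈ 19.3 mL/min
CrCl ≈ 19 mL/min → bracket < 60 mL/min.
Dose for this bracket: 70 mg.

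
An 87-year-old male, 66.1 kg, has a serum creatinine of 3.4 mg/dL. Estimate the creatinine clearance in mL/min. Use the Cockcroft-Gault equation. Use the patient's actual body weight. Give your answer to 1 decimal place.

CrCl = (140 − 87) × 66.1 / (72 × 3.4) = 3503.3 / 244.80 ≈ 14.3 mL/min

14.3 mL/min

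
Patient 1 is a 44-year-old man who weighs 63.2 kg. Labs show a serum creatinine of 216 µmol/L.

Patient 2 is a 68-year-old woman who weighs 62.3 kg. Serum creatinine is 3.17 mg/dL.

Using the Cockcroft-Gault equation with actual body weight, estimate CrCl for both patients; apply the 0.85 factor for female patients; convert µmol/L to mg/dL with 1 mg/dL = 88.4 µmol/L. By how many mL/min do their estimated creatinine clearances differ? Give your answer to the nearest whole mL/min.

18 mL/min

Patient 1: SCr = 216 / 88.4 = 2.443 mg/dL
Patient 1: CrCl = (140 − 44) × 63.2 / (72 × 2.443) = 6067.2 / 175.90 ≈ 34.5 mL/min
Patient 2: CrCl = (140 − 68) × 62.3 / (72 × 3.17) × 0.85 = 4485.6 / 228.24 × 0.85 ≈ 16.7 mL/min
|34.5 − 16.7| = 17.8 mL/min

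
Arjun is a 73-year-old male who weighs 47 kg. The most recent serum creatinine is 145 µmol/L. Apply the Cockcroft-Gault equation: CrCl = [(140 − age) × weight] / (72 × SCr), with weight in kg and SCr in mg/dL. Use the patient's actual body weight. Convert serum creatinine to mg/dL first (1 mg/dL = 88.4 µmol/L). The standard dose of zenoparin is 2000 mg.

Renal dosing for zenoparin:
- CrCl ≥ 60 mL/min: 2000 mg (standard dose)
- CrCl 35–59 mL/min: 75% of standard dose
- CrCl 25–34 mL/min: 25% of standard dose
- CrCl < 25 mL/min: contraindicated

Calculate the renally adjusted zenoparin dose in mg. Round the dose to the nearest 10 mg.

SCr = 145 / 88.4 = 1.64 mg/dL
CrCl = (140 − 73) × 47 / (72 × 1.64) = 3149.0 / 118.08 ≈ 26.7 mL/min
CrCl ≈ 27 mL/min → bracket 25–34 mL/min.
25% of 2000 mg = 500 mg

500 mg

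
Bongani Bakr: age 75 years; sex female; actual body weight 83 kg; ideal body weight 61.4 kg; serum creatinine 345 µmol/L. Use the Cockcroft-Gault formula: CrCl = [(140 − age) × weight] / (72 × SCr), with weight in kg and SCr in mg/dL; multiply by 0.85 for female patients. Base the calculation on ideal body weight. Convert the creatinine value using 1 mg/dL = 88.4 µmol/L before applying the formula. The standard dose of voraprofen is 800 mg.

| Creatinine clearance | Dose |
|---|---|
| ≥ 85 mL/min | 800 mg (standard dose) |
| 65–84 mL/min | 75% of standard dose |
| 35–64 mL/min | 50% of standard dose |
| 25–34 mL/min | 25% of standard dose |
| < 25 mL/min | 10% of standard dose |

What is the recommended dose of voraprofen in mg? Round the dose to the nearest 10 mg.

SCr = 345 / 88.4 = 3.903 mg/dL
CrCl = (140 − 75) × 61.4 / (72 × 3.903) × 0.85 = 3991.0 / 281.02 × 0.85 ≈ 12.1 mL/min
CrCl ≈ 12 mL/min → bracket < 25 mL/min.
10% of 800 mg = 80 mg

80 mg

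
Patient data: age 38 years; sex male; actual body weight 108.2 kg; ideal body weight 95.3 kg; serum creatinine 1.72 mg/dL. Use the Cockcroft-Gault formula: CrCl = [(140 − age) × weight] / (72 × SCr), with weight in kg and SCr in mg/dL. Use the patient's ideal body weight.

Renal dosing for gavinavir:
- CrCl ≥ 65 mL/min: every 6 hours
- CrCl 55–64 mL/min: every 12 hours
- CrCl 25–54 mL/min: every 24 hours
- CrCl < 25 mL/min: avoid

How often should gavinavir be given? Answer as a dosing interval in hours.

CrCl = (140 − 38) × 95.3 / (72 × 1.72) = 9720.6 / 123.84 ≈ 78.5 mL/min
CrCl ≈ 78 mL/min → bracket ≥ 65 mL/min → every 6 hours.

every 6 hours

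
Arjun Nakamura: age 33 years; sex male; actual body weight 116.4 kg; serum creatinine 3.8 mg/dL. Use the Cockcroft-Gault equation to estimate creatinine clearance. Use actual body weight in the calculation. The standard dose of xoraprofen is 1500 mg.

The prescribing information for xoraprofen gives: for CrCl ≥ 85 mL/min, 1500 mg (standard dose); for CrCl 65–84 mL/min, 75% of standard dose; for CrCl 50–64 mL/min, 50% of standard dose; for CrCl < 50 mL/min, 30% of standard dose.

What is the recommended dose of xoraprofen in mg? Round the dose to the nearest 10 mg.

CrCl = (140 − 33) × 116.4 / (72 × 3.8) = 12454.8 / 273.60 ≈ 45.5 mL/min
CrCl ≈ 46 mL/min → bracket < 50 mL/min.
30% of 1500 mg = 450 mg

450 mg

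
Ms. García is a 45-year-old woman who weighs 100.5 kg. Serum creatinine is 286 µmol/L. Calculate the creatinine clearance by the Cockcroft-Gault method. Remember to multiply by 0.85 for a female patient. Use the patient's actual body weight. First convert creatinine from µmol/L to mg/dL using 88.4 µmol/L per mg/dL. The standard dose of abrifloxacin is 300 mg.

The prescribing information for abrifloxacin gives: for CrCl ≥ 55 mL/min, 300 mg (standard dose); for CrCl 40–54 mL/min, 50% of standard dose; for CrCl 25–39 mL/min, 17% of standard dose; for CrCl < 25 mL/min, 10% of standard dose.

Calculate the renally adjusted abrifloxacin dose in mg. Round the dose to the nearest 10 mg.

50 mg

SCr = 286 / 88.4 = 3.235 mg/dL
CrCl = (140 − 45) × 100.5 / (72 × 3.235) × 0.85 = 9547.5 / 232.92 × 0.85 ≈ 34.8 mL/min
CrCl ≈ 35 mL/min → bracket 25–39 mL/min.
17% of 300 mg = 51 mg → 50 mg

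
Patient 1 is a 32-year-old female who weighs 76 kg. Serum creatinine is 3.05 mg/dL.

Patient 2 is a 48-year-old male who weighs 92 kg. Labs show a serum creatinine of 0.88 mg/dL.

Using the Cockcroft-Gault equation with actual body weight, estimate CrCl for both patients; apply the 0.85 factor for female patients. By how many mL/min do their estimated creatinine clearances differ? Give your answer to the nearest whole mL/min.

102 mL/min

Patient 1: CrCl = (140 − 32) × 76 / (72 × 3.05) × 0.85 = 8208.0 / 219.60 × 0.85 ≈ 31.8 mL/min
Patient 2: CrCl = (140 − 48) × 92 / (72 × 0.88) = 8464.0 / 63.36 ≈ 133.6 mL/min
|31.8 − 133.6| = 101.8 mL/min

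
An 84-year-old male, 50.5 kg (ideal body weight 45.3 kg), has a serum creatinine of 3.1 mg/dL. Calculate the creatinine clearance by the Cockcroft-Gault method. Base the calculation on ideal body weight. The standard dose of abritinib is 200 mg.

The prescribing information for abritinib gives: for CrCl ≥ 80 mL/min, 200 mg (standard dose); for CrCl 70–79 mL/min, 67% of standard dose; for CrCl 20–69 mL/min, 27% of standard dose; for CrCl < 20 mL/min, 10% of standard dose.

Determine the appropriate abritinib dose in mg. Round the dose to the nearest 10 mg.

20 mg

CrCl = (140 − 84) × 45.3 / (72 × 3.1) = 2536.8 / 223.20 ≈ 11.4 mL/min
CrCl ≈ 11 mL/min → bracket < 20 mL/min.
10% of 200 mg = 20 mg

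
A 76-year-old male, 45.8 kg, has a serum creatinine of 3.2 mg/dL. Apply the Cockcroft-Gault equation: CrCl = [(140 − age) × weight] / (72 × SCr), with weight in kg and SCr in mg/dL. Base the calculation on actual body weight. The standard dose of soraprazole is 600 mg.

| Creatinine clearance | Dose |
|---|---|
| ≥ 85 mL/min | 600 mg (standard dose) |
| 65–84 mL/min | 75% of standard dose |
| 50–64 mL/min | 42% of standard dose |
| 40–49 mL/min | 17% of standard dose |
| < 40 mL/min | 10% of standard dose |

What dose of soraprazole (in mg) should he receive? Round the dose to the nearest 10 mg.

CrCl = (140 − 76) × 45.8 / (72 × 3.2) = 2931.2 / 230.40 ≈ 12.7 mL/min
CrCl ≈ 13 mL/min → bracket < 40 mL/min.
10% of 600 mg = 60 mg

60 mg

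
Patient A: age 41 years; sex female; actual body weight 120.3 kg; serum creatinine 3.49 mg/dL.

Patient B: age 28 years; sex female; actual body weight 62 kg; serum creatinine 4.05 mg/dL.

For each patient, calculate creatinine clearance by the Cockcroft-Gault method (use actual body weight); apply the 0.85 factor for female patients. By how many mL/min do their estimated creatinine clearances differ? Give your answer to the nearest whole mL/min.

Patient A: CrCl = (140 − 41) × 120.3 / (72 × 3.49) × 0.85 = 11909.7 / 251.28 × 0.85 ≈ 40.3 mL/min
Patient B: CrCl = (140 − 28) × 62 / (72 × 4.05) × 0.85 = 6944.0 / 291.60 × 0.85 ≈ 20.2 mL/min
|40.3 − 20.2| = 20.1 mL/min

20 mL/min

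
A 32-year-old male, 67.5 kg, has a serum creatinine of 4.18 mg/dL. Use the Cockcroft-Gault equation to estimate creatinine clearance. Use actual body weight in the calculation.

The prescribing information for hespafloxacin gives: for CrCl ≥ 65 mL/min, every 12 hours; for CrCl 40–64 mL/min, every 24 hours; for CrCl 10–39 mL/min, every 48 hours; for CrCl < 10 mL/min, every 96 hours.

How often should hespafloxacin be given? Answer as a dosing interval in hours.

every 48 hours

CrCl = (140 − 32) × 67.5 / (72 × 4.18) = 7290.0 / 300.96 ≈ 24.2 mL/min
CrCl ≈ 24 mL/min → bracket 10–39 mL/min → every 48 hours.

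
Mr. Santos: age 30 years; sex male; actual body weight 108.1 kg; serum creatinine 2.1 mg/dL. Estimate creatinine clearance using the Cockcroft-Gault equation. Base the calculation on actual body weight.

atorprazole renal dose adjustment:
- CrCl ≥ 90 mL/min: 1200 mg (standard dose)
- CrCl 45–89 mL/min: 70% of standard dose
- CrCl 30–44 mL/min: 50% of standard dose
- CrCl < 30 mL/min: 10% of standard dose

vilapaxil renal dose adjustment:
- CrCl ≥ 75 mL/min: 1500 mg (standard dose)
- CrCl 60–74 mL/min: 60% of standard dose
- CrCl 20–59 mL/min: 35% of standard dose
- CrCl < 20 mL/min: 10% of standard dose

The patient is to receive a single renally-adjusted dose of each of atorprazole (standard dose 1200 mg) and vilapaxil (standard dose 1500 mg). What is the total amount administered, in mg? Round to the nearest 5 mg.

CrCl = (140 − 30) × 108.1 / (72 × 2.1) = 11891.0 / 151.20 ≈ 78.6 mL/min
CrCl ≈ 79 mL/min.
atorprazole: 45–89 mL/min → 70% of 1200 mg = 840 mg.
vilapaxil: ≥ 75 mL/min → 100% of 1500 mg = 1500 mg.
Total = 840 + 1500 = 2340 mg.

2340 mg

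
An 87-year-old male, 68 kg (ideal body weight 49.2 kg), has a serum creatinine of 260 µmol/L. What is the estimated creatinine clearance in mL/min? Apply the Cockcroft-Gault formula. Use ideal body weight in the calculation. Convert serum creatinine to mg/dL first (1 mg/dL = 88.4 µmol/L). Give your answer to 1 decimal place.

SCr = 260 / 88.4 = 2.941 mg/dL
CrCl = (140 − 87) × 49.2 / (72 × 2.941) = 2607.6 / 211.75 ≈ 12.3 mL/min

12.3 mL/min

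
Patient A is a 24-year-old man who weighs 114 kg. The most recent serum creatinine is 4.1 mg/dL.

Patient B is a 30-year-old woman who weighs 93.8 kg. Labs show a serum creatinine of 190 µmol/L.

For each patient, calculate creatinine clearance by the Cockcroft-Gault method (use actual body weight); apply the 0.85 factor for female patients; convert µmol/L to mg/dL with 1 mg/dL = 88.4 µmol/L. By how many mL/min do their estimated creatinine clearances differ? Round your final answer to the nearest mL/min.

Patient A: CrCl = (140 − 24) × 114 / (72 × 4.1) = 13224.0 / 295.20 ≈ 44.8 mL/min
Patient B: SCr = 190 / 88.4 = 2.149 mg/dL
Patient B: CrCl = (140 − 30) × 93.8 / (72 × 2.149) × 0.85 = 10318.0 / 154.73 × 0.85 ≈ 56.7 mL/min
|44.8 − 56.7| = 11.9 mL/min

12 mL/min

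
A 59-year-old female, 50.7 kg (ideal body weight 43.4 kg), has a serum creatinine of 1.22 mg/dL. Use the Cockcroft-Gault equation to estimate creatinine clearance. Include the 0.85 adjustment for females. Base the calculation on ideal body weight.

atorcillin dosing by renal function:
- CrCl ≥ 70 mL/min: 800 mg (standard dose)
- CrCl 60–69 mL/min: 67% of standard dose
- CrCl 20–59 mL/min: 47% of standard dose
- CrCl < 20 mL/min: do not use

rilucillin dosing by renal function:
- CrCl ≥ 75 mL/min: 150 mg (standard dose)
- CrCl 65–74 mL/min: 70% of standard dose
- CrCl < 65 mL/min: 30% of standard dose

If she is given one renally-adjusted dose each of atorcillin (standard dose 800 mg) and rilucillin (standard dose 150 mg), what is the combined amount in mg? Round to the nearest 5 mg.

420 mg

CrCl = (140 − 59) × 43.4 / (72 × 1.22) × 0.85 = 3515.4 / 87.84 × 0.85 ≈ 34.0 mL/min
CrCl ≈ 34 mL/min.
atorcillin: 20–59 mL/min → 47% of 800 mg = 376 mg.
rilucillin: < 65 mL/min → 30% of 150 mg = 45 mg.
Total = 376 + 45 = 421 mg.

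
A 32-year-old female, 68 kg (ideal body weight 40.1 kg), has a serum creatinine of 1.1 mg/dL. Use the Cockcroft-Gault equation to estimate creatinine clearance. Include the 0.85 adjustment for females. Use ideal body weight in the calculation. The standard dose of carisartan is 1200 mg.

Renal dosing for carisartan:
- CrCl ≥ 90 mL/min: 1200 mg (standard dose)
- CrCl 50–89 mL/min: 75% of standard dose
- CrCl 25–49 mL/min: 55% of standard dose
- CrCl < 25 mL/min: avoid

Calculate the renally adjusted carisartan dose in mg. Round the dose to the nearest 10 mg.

660 mg

CrCl = (140 − 32) × 40.1 / (72 × 1.1) × 0.85 = 4330.8 / 79.20 × 0.85 ≈ 46.5 mL/min
CrCl ≈ 46 mL/min → bracket 25–49 mL/min.
55% of 1200 mg = 660 mg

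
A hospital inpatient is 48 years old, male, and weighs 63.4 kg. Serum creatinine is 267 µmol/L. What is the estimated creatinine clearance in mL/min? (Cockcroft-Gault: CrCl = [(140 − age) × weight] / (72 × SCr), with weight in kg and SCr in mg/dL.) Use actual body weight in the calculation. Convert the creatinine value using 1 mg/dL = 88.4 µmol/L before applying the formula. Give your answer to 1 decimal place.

SCr = 267 / 88.4 = 3.02 mg/dL
CrCl = (140 − 48) × 63.4 / (72 × 3.02) = 5832.8 / 217.44 ≈ 26.8 mL/min

26.8 mL/min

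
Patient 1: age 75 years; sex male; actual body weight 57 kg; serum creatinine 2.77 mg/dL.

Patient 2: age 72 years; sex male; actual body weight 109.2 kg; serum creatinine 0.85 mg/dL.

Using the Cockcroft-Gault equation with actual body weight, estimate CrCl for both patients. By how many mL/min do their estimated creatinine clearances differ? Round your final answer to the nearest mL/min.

Patient 1: CrCl = (140 − 75) × 57 / (72 × 2.77) = 3705.0 / 199.44 ≈ 18.6 mL/min
Patient 2: CrCl = (140 − 72) × 109.2 / (72 × 0.85) = 7425.6 / 61.20 ≈ 121.3 mL/min
|18.6 − 121.3| = 102.7 mL/min

103 mL/min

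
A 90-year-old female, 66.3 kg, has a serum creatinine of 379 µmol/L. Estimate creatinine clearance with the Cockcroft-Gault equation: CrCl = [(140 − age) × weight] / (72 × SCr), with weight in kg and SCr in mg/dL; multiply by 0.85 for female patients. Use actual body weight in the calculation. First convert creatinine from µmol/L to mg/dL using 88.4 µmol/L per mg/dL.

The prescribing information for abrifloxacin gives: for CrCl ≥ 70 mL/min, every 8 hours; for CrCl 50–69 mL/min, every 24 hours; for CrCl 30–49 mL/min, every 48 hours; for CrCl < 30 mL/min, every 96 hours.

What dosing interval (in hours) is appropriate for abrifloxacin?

SCr = 379 / 88.4 = 4.287 mg/dL
CrCl = (140 − 90) × 66.3 / (72 × 4.287) × 0.85 = 3315.0 / 308.66 × 0.85 ≈ 9.1 mL/min
CrCl ≈ 9 mL/min → bracket < 30 mL/min → every 96 hours.

every 96 hours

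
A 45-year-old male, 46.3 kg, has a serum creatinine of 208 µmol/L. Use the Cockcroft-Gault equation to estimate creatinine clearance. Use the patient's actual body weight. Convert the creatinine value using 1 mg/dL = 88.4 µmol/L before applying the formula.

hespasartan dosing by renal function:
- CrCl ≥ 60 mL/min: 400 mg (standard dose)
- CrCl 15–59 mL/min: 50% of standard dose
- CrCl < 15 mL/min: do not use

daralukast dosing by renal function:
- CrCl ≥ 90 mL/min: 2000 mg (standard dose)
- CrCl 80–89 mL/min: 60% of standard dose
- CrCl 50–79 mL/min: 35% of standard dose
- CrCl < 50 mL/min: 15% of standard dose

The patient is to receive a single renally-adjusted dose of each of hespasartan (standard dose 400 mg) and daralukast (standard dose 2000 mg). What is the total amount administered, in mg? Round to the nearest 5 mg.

SCr = 208 / 88.4 = 2.353 mg/dL
CrCl = (140 − 45) × 46.3 / (72 × 2.353) = 4398.5 / 169.42 ≈ 26.0 mL/min
CrCl ≈ 26 mL/min.
hespasartan: 15–59 mL/min → 50% of 400 mg = 200 mg.
daralukast: < 50 mL/min → 15% of 2000 mg = 300 mg.
Total = 200 + 300 = 500 mg.

500 mg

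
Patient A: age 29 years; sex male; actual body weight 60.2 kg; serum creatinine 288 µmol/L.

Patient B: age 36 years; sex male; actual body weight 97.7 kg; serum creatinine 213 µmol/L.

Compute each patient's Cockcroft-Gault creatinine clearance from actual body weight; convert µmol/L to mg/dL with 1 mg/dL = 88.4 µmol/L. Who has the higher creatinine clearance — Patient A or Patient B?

Patient B

Patient A: SCr = 288 / 88.4 = 3.258 mg/dL
Patient A: CrCl = (140 − 29) × 60.2 / (72 × 3.258) = 6682.2 / 234.58 ≈ 28.5 mL/min
Patient B: SCr = 213 / 88.4 = 2.41 mg/dL
Patient B: CrCl = (140 − 36) × 97.7 / (72 × 2.41) = 10160.8 / 173.52 ≈ 58.6 mL/min
28.5 vs 58.6 mL/min → Patient B is higher.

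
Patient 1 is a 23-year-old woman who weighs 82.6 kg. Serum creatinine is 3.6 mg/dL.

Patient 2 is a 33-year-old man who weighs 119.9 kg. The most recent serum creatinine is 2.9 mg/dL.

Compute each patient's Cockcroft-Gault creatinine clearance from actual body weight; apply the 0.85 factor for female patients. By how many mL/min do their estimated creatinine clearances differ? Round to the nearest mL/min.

30 mL/min

Patient 1: CrCl = (140 − 23) × 82.6 / (72 × 3.6) × 0.85 = 9664.2 / 259.20 × 0.85 ≈ 31.7 mL/min
Patient 2: CrCl = (140 − 33) × 119.9 / (72 × 2.9) = 12829.3 / 208.80 ≈ 61.4 mL/min
|31.7 − 61.4| = 29.7 mL/min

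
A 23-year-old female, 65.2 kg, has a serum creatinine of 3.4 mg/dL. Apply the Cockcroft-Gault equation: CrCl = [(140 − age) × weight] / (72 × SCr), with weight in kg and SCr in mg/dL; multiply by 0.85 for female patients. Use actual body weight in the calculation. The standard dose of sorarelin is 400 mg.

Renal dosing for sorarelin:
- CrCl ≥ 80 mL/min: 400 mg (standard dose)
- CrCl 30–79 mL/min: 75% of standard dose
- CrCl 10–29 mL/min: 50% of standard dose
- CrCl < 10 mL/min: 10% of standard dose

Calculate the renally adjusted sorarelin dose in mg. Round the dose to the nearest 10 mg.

CrCl = (140 − 23) × 65.2 / (72 × 3.4) × 0.85 = 7628.4 / 244.80 × 0.85 ≈ 26.5 mL/min
CrCl ≈ 26 mL/min → bracket 10–29 mL/min.
50% of 400 mg = 200 mg

200 mg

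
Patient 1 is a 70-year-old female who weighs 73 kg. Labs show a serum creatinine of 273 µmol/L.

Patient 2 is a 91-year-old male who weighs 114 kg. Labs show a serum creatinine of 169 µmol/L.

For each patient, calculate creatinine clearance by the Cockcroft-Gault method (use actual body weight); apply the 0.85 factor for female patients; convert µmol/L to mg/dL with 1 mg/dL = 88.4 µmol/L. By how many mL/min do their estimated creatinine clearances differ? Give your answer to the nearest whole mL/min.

Patient 1: SCr = 273 / 88.4 = 3.088 mg/dL
Patient 1: CrCl = (140 − 70) × 73 / (72 × 3.088) × 0.85 = 5110.0 / 222.34 × 0.85 ≈ 19.5 mL/min
Patient 2: SCr = 169 / 88.4 = 1.912 mg/dL
Patient 2: CrCl = (140 − 91) × 114 / (72 × 1.912) = 5586.0 / 137.66 ≈ 40.6 mL/min
|19.5 − 40.6| = 21.1 mL/min

21 mL/min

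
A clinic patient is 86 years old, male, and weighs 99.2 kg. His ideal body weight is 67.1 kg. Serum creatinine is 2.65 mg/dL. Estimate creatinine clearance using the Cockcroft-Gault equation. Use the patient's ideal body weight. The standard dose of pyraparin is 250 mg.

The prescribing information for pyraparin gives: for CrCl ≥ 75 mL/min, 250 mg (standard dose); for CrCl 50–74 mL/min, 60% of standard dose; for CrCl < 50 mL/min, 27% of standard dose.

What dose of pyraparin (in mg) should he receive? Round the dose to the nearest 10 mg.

70 mg

CrCl = (140 − 86) × 67.1 / (72 × 2.65) = 3623.4 / 190.80 ≈ 19.0 mL/min
CrCl ≈ 19 mL/min → bracket < 50 mL/min.
27% of 250 mg = 67.5 mg → 70 mg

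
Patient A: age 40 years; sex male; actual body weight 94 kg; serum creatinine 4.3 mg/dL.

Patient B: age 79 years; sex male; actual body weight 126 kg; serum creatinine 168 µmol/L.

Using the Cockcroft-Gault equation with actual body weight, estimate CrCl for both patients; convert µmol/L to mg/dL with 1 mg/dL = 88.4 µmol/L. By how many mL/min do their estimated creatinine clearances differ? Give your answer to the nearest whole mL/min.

26 mL/min

Patient A: CrCl = (140 − 40) × 94 / (72 × 4.3) = 9400.0 / 309.60 ≈ 30.4 mL/min
Patient B: SCr = 168 / 88.4 = 1.9 mg/dL
Patient B: CrCl = (140 − 79) × 126 / (72 × 1.9) = 7686.0 / 136.80 ≈ 56.2 mL/min
|30.4 − 56.2| = 25.8 mL/min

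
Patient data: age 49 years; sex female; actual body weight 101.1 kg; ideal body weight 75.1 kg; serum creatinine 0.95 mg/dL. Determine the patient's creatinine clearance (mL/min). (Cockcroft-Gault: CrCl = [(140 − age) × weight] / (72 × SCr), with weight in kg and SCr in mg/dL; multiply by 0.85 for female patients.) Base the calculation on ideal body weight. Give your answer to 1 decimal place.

CrCl = (140 − 49) × 75.1 / (72 × 0.95) × 0.85 = 6834.1 / 68.40 × 0.85 ≈ 84.9 mL/min

84.9 mL/min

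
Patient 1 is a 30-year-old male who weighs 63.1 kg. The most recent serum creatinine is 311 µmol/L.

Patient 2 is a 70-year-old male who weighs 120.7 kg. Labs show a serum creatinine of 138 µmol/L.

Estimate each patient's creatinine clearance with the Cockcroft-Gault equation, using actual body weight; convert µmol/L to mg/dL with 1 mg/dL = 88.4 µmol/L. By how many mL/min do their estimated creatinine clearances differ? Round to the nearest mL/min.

48 mL/min

Patient 1: SCr = 311 / 88.4 = 3.518 mg/dL
Patient 1: CrCl = (140 − 30) × 63.1 / (72 × 3.518) = 6941.0 / 253.30 ≈ 27.4 mL/min
Patient 2: SCr = 138 / 88.4 = 1.561 mg/dL
Patient 2: CrCl = (140 − 70) × 120.7 / (72 × 1.561) = 8449.0 / 112.39 ≈ 75.2 mL/min
|27.4 − 75.2| = 47.8 mL/min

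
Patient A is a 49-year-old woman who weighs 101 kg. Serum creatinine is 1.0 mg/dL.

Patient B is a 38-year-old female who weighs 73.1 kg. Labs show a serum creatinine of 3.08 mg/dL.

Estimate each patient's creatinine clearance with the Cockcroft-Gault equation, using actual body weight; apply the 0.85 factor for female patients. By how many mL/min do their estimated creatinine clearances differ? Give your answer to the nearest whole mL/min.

Patient A: CrCl = (140 − 49) × 101 / (72 × 1) × 0.85 = 9191.0 / 72.00 × 0.85 ≈ 108.5 mL/min
Patient B: CrCl = (140 − 38) × 73.1 / (72 × 3.08) × 0.85 = 7456.2 / 221.76 × 0.85 ≈ 28.6 mL/min
|108.5 − 28.6| = 79.9 mL/min

80 mL/min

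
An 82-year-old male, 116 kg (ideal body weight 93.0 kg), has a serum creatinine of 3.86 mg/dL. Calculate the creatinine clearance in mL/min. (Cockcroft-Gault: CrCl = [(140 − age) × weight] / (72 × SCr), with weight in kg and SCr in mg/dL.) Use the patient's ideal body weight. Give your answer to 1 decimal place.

CrCl = (140 − 82) × 93 / (72 × 3.86) = 5394.0 / 277.92 ≈ 19.4 mL/min

19.4 mL/min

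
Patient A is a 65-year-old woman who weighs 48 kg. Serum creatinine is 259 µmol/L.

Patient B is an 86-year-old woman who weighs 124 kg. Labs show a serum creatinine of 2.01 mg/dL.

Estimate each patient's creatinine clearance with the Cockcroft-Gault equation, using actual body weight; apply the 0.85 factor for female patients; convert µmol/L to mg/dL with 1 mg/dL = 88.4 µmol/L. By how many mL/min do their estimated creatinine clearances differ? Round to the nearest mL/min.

25 mL/min

Patient A: SCr = 259 / 88.4 = 2.93 mg/dL
Patient A: CrCl = (140 − 65) × 48 / (72 × 2.93) × 0.85 = 3600.0 / 210.96 × 0.85 ≈ 14.5 mL/min
Patient B: CrCl = (140 − 86) × 124 / (72 × 2.01) × 0.85 = 6696.0 / 144.72 × 0.85 ≈ 39.3 mL/min
|14.5 − 39.3| = 24.8 mL/min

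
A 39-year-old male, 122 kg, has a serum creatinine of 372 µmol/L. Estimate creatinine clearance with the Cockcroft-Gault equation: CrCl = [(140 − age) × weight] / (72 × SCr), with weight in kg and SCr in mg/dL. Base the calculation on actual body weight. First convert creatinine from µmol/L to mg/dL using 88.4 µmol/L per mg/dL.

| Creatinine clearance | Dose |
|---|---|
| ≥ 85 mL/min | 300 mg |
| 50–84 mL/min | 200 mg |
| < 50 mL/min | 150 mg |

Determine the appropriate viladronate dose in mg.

SCr = 372 / 88.4 = 4.208 mg/dL
CrCl = (140 − 39) × 122 / (72 × 4.208) = 12322.0 / 302.98 ≈ 40.7 mL/min
CrCl ≈ 41 mL/min → bracket < 50 mL/min.
Dose for this bracket: 150 mg.

150 mg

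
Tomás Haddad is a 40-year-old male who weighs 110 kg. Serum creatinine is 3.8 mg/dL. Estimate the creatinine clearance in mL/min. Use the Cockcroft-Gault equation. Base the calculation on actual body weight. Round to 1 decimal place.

CrCl = (140 − 40) × 110 / (72 × 3.8) = 11000.0 / 273.60 ≈ 40.2 mL/min

40.2 mL/min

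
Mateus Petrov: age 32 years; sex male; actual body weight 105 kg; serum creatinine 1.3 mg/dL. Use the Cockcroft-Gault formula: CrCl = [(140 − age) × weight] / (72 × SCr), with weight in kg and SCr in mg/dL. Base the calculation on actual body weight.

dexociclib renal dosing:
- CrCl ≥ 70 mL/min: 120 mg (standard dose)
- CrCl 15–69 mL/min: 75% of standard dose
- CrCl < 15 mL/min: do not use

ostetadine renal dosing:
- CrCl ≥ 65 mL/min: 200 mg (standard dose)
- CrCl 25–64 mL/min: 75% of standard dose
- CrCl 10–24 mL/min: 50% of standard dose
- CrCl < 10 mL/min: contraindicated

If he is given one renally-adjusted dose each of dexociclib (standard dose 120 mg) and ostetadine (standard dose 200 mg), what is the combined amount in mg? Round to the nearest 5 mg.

320 mg

CrCl = (140 − 32) × 105 / (72 × 1.3) = 11340.0 / 93.60 ≈ 121.2 mL/min
CrCl ≈ 121 mL/min.
dexociclib: ≥ 70 mL/min → 100% of 120 mg = 120 mg.
ostetadine: ≥ 65 mL/min → 100% of 200 mg = 200 mg.
Total = 120 + 200 = 320 mg.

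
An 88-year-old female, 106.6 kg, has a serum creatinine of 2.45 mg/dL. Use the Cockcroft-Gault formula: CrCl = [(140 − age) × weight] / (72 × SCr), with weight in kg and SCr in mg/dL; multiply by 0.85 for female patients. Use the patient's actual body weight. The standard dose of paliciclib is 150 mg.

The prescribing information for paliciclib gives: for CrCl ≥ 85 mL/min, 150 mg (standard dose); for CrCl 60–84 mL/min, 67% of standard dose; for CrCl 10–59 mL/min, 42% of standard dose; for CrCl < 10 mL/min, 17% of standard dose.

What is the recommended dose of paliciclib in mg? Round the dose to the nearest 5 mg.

65 mg

CrCl = (140 − 88) × 106.6 / (72 × 2.45) × 0.85 = 5543.2 / 176.40 × 0.85 ≈ 26.7 mL/min
CrCl ≈ 27 mL/min → bracket 10–59 mL/min.
42% of 150 mg = 63 mg → 65 mg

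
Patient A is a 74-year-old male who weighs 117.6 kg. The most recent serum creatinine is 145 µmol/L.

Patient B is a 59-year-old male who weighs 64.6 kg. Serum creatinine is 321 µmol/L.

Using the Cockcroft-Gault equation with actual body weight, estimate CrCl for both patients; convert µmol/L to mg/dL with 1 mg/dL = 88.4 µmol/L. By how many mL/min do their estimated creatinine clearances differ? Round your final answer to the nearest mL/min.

46 mL/min

Patient A: SCr = 145 / 88.4 = 1.64 mg/dL
Patient A: CrCl = (140 − 74) × 117.6 / (72 × 1.64) = 7761.6 / 118.08 ≈ 65.7 mL/min
Patient B: SCr = 321 / 88.4 = 3.631 mg/dL
Patient B: CrCl = (140 − 59) × 64.6 / (72 × 3.631) = 5232.6 / 261.43 ≈ 20.0 mL/min
|65.7 − 20.0| = 45.7 mL/min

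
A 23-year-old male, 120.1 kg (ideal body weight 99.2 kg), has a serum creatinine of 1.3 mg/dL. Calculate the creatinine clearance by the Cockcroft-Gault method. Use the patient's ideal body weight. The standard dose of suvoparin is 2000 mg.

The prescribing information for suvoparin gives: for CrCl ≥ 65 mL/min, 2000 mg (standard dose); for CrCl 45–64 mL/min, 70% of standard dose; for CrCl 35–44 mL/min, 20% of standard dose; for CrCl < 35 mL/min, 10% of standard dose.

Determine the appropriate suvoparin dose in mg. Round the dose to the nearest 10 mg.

CrCl = (140 − 23) × 99.2 / (72 × 1.3) = 11606.4 / 93.60 ≈ 124.0 mL/min
CrCl ≈ 124 mL/min → bracket ≥ 65 mL/min.
100% of 2000 mg = 2000 mg

2000 mg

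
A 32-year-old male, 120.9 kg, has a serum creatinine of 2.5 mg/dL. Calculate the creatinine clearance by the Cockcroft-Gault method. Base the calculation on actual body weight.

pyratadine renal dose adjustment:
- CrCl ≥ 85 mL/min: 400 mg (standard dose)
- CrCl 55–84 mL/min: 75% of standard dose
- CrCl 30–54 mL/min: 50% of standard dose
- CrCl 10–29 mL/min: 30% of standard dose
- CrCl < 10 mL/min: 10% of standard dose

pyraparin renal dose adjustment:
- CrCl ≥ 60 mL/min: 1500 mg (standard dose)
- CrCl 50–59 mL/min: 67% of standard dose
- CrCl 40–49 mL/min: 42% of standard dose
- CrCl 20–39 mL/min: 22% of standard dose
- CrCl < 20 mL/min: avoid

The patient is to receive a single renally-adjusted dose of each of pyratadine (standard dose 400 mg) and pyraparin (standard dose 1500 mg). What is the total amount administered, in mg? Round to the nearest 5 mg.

CrCl = (140 − 32) × 120.9 / (72 × 2.5) = 13057.2 / 180.00 ≈ 72.5 mL/min
CrCl ≈ 73 mL/min.
pyratadine: 55–84 mL/min → 75% of 400 mg = 300 mg.
pyraparin: ≥ 60 mL/min → 100% of 1500 mg = 1500 mg.
Total = 300 + 1500 = 1800 mg.

1800 mg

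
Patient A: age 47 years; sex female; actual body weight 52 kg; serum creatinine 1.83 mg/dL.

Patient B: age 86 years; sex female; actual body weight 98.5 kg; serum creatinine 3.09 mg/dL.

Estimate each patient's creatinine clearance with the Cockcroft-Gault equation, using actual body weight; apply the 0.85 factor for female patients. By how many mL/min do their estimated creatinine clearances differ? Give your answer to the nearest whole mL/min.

11 mL/min

Patient A: CrCl = (140 − 47) × 52 / (72 × 1.83) × 0.85 = 4836.0 / 131.76 × 0.85 ≈ 31.2 mL/min
Patient B: CrCl = (140 − 86) × 98.5 / (72 × 3.09) × 0.85 = 5319.0 / 222.48 × 0.85 ≈ 20.3 mL/min
|31.2 − 20.3| = 10.9 mL/min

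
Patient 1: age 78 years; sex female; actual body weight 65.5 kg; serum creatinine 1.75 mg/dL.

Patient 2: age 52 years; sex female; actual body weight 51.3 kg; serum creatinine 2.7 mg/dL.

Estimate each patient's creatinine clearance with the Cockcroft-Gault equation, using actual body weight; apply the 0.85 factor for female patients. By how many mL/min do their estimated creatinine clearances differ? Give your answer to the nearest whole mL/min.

8 mL/min

Patient 1: CrCl = (140 − 78) × 65.5 / (72 × 1.75) × 0.85 = 4061.0 / 126.00 × 0.85 ≈ 27.4 mL/min
Patient 2: CrCl = (140 − 52) × 51.3 / (72 × 2.7) × 0.85 = 4514.4 / 194.40 × 0.85 ≈ 19.7 mL/min
|27.4 − 19.7| = 7.7 mL/min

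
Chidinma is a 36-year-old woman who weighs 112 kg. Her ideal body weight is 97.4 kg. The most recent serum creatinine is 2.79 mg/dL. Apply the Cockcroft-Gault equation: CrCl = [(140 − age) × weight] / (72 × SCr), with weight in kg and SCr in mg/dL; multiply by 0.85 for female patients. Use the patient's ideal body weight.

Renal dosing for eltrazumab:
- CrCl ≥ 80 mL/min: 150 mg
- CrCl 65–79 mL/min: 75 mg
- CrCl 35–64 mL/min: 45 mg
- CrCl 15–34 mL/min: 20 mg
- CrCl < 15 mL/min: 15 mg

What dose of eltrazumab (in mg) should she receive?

45 mg

CrCl = (140 − 36) × 97.4 / (72 × 2.79) × 0.85 = 10129.6 / 200.88 × 0.85 ≈ 42.9 mL/min
CrCl ≈ 43 mL/min → bracket 35–64 mL/min.
Dose for this bracket: 45 mg.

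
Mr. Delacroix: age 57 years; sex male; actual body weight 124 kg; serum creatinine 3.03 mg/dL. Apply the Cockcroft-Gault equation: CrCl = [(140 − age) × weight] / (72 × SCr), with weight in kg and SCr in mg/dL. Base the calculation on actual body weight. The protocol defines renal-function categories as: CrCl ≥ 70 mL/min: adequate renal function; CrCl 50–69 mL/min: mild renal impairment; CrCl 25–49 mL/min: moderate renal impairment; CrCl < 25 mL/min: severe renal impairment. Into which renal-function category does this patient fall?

CrCl = (140 − 57) × 124 / (72 × 3.03) = 10292.0 / 218.16 ≈ 47.2 mL/min
47 mL/min falls in the 'moderate renal impairment' range.

moderate renal impairment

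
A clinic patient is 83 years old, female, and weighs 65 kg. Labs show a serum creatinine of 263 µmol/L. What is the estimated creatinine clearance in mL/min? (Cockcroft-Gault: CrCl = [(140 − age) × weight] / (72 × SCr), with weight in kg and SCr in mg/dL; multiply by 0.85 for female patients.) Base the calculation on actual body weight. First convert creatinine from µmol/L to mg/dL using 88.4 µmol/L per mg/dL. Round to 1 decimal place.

SCr = 263 / 88.4 = 2.975 mg/dL
CrCl = (140 − 83) × 65 / (72 × 2.975) × 0.85 = 3705.0 / 214.20 × 0.85 ≈ 14.7 mL/min

14.7 mL/min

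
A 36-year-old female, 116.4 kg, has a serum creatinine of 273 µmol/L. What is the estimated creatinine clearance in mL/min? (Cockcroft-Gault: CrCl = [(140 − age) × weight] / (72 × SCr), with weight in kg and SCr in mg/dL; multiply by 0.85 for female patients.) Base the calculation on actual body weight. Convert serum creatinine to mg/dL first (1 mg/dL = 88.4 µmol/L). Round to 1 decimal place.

SCr = 273 / 88.4 = 3.088 mg/dL
CrCl = (140 − 36) × 116.4 / (72 × 3.088) × 0.85 = 12105.6 / 222.34 × 0.85 ≈ 46.3 mL/min

46.3 mL/min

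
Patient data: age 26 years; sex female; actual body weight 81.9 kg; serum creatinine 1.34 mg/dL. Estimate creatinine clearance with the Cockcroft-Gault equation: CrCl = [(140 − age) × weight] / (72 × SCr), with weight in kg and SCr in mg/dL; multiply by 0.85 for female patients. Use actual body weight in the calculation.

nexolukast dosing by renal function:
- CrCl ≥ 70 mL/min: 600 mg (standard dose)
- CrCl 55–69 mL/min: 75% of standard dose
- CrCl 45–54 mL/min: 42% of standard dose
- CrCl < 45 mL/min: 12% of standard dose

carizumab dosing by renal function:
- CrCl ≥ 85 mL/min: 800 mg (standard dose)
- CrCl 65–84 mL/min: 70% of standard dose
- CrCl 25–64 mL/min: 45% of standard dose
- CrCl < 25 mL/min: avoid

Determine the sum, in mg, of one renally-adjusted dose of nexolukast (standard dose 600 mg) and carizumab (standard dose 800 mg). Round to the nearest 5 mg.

1160 mg

CrCl = (140 − 26) × 81.9 / (72 × 1.34) × 0.85 = 9336.6 / 96.48 × 0.85 ≈ 82.3 mL/min
CrCl ≈ 82 mL/min.
nexolukast: ≥ 70 mL/min → 100% of 600 mg = 600 mg.
carizumab: 65–84 mL/min → 70% of 800 mg = 560 mg.
Total = 600 + 560 = 1160 mg.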